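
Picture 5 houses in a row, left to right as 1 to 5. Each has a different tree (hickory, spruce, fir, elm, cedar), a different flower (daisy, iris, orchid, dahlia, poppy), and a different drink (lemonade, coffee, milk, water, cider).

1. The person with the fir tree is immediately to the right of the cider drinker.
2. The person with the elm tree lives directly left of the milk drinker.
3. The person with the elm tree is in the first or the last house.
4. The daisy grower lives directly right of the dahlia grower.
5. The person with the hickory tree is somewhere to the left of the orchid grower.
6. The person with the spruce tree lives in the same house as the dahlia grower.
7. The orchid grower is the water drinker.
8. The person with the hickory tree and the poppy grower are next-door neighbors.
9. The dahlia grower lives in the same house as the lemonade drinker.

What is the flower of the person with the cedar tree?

Clue 3: the person with the elm tree is in house 1.
By clue 2, the milk drinker is in house 2.
The person with the spruce tree is narrowed to house 3 or 4; consider each.
Placing it in house 4 leads to a contradiction, so it's in house 3.
Clue 6 places the dahlia grower in house 3.
Clue 9 places the lemonade drinker in house 3.
From clue 4, the daisy grower must be in house 4.
So house 1 gets poppy for flower.
House 2's flower must be iris (nothing else left).
So house 5 gets orchid for flower.
From clue 7, the water drinker must be in house 5.
From clue 8, the person with the hickory tree must be in house 2.
That leaves cedar as the tree for house 4.
That leaves fir as the tree for house 5.
By clue 1, the cider drinker is in house 4.
House 1's drink must be coffee (nothing else left).
So: house 1 = elm/poppy/coffee, house 2 = hickory/iris/milk, house 3 = spruce/dahlia/lemonade, house 4 = cedar/daisy/cider, house 5 = fir/orchid/water.

daisy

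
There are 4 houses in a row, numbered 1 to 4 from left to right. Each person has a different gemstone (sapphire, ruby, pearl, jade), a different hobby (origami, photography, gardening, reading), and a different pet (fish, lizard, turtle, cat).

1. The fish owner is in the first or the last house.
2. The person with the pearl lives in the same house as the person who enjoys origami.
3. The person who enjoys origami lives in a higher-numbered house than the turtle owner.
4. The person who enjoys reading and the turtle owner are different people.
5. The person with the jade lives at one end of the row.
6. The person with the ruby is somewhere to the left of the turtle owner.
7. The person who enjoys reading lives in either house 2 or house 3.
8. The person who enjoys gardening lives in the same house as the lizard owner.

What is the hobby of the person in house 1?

The person with the jade is narrowed to house 1 or 4; consider each.
Placing it in house 4 leads to a contradiction, so it's in house 1.
The turtle owner is in house 3 (clue 6).
That leaves ruby as the gemstone for house 2.
From clue 3, the person who enjoys origami must be in house 4.
From clue 4, the person who enjoys reading must be in house 2.
House 3 hobby: only photography fits.
Clue 2 places the person with the pearl in house 4.
From clue 8, the lizard owner must be in house 1.
So house 3 gets sapphire for gemstone.
House 1 hobby: only gardening fits.
House 2 pet: only cat fits.
House 4's pet must be fish (nothing else left).
So: house 1 = jade/gardening/lizard, house 2 = ruby/reading/cat, house 3 = sapphire/photography/turtle, house 4 = pearl/origami/fish.

gardening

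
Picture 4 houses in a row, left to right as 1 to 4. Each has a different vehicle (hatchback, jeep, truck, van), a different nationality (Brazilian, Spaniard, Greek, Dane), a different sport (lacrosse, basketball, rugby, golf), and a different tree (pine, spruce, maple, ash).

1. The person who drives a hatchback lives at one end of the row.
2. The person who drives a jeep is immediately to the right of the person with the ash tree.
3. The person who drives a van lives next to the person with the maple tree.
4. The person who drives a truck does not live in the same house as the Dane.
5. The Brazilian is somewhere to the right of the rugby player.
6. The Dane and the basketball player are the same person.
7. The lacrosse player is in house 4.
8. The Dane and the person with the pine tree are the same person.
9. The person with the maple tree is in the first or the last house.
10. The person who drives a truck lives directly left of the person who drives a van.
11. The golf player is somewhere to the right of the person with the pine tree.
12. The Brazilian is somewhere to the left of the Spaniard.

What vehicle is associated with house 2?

Clue 7 places the lacrosse player in house 4.
So house 3 gets golf for sport.
The person who drives a hatchback is narrowed to house 1 or 4; consider each.
Placing it in house 4 leads to a contradiction, so it's in house 1.
That leaves truck as the vehicle for house 2.
The only vehicle still possible for house 3 is van.
So house 4 gets jeep for vehicle.
By clue 2, the person with the ash tree is in house 3.
The person with the maple tree is in house 4 (clue 3).
Clue 4: the Dane is in house 1.
Clue 6 places the basketball player in house 1.
From clue 8, the person with the pine tree must be in house 1.
That leaves rugby as the sport for house 2.
So house 2 gets spruce for tree.
From clue 5, the Brazilian must be in house 3.
Clue 12 places the Spaniard in house 4.
That leaves Greek as the nationality for house 2.
So: house 1 = hatchback/Dane/basketball/pine, house 2 = truck/Greek/rugby/spruce, house 3 = van/Brazilian/golf/ash, house 4 = jeep/Spaniard/lacrosse/maple.

truck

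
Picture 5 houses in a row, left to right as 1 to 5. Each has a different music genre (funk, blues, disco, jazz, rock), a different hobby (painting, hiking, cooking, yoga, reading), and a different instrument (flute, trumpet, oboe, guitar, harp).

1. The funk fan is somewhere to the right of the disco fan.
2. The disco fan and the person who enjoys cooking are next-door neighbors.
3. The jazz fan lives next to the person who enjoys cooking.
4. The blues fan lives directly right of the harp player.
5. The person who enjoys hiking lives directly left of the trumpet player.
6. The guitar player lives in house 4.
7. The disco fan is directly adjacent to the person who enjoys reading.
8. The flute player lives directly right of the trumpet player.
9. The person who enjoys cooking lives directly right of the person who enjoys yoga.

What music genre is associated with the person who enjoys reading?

blues

Clue 6 places the guitar player in house 4.
Clue 8: the flute player is in house 3.
By clue 8, the trumpet player is in house 2.
The only instrument still possible for house 1 is harp.
The only instrument still possible for house 5 is oboe.
From clue 4, the blues fan must be in house 2.
By clue 5, the person who enjoys hiking is in house 1.
House 1's music genre must be rock (nothing else left).
The disco fan is narrowed to house 3 or 4; consider each.
Placing it in house 4 leads to a contradiction, so it's in house 3.
From clue 2, the person who enjoys cooking must be in house 4.
Clue 9: the person who enjoys yoga is in house 3.
So house 4 gets funk for music genre.
House 5's music genre must be jazz (nothing else left).
The only hobby still possible for house 2 is reading.
House 5's hobby must be painting (nothing else left).
So: house 1 = rock/hiking/harp, house 2 = blues/reading/trumpet, house 3 = disco/yoga/flute, house 4 = funk/cooking/guitar, house 5 = jazz/painting/oboe.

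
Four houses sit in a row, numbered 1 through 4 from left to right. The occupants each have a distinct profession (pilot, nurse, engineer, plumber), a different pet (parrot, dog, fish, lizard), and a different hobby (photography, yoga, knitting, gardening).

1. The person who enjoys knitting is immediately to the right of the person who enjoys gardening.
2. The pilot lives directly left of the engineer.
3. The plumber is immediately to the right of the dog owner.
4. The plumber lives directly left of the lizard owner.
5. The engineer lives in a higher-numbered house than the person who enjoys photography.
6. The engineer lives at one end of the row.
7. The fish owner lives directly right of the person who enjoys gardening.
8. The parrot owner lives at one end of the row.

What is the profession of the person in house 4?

engineer

Clue 6: the engineer is in house 4.
The pilot is in house 3 (clue 2).
The only profession still possible for house 1 is nurse.
So house 2 gets plumber for profession.
The dog owner is in house 1 (clue 3).
Clue 4: the lizard owner is in house 3.
House 2's pet must be fish (nothing else left).
So house 4 gets parrot for pet.
From clue 7, the person who enjoys gardening must be in house 1.
By clue 1, the person who enjoys knitting is in house 2.
So house 4 gets yoga for hobby.
The only hobby still possible for house 3 is photography.
So: house 1 = nurse/dog/gardening, house 2 = plumber/fish/knitting, house 3 = pilot/lizard/photography, house 4 = engineer/parrot/yoga.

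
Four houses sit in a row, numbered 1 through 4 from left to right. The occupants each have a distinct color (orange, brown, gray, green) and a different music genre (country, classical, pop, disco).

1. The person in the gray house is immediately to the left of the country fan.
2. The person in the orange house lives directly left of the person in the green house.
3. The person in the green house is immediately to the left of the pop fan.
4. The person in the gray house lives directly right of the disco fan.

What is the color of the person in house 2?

That leaves brown as the color for house 4.
House 1's color must be orange (nothing else left).
The person in the green house is in house 2 (clue 2).
From clue 3, the pop fan must be in house 3.
The only color still possible for house 3 is gray.
The disco fan is in house 2 (clue 4).
House 1's music genre must be classical (nothing else left).
House 4 music genre: only country fits.
So: house 1 = orange/classical, house 2 = green/disco, house 3 = gray/pop, house 4 = brown/country.

green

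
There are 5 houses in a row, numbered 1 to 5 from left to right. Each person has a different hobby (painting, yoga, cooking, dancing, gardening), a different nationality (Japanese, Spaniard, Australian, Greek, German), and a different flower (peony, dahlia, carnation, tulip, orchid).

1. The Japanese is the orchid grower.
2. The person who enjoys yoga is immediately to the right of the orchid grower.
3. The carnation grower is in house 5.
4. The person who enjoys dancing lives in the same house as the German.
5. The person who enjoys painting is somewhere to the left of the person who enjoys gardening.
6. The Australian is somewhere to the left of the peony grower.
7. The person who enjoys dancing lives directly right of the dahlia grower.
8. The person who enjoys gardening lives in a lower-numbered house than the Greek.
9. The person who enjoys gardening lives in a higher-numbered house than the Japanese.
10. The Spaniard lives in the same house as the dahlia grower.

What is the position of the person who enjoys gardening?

By clue 3, the carnation grower is in house 5.
The person who enjoys gardening is narrowed to house 2 or 3 or 4; consider each.
Placing it in house 2 and house 4 leads to a contradiction, so it's in house 3.
By clue 2, the person who enjoys yoga is in house 2.
By clue 2, the orchid grower is in house 1.
The Japanese is in house 1 (clue 1).
That leaves painting as the hobby for house 1.
House 2 nationality: only Australian fits.
House 3's nationality must be Spaniard (nothing else left).
The dahlia grower is in house 3 (clue 10).
So house 2 gets tulip for flower.
That leaves peony as the flower for house 4.
Clue 7: the person who enjoys dancing is in house 4.
House 5's hobby must be cooking (nothing else left).
Clue 4: the German is in house 4.
House 5 nationality: only Greek fits.
So: house 1 = painting/Japanese/orchid, house 2 = yoga/Australian/tulip, house 3 = gardening/Spaniard/dahlia, house 4 = dancing/German/peony, house 5 = cooking/Greek/carnation.

3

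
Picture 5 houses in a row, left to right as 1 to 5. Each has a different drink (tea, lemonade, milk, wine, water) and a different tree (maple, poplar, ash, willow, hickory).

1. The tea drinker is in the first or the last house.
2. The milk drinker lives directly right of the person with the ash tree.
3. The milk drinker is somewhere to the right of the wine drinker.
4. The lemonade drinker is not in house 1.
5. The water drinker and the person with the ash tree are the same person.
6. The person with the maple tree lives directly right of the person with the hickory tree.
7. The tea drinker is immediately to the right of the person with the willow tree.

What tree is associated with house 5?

poplar

By clue 7, the tea drinker is in house 5.
From clue 7, the person with the willow tree must be in house 4.
House 5 tree: only poplar fits.
The person with the hickory tree is narrowed to house 1 or 2; consider each.
Placing it in house 2 leads to a contradiction, so it's in house 1.
By clue 6, the person with the maple tree is in house 2.
The only tree still possible for house 3 is ash.
From clue 2, the milk drinker must be in house 4.
By clue 5, the water drinker is in house 3.
House 1's drink must be wine (nothing else left).
That leaves lemonade as the drink for house 2.
So: house 1 = wine/hickory, house 2 = lemonade/maple, house 3 = water/ash, house 4 = milk/willow, house 5 = tea/poplar.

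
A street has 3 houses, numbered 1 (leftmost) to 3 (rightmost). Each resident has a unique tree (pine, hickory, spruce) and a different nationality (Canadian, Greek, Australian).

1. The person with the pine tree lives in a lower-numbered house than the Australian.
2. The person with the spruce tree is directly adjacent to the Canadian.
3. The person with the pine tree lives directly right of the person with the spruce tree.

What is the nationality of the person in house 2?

Canadian

From clue 3, the person with the pine tree must be in house 2.
By clue 3, the person with the spruce tree is in house 1.
House 3's tree must be hickory (nothing else left).
Clue 1 places the Australian in house 3.
The Canadian is in house 2 (clue 2).
So house 1 gets Greek for nationality.
So: house 1 = spruce/Greek, house 2 = pine/Canadian, house 3 = hickory/Australian.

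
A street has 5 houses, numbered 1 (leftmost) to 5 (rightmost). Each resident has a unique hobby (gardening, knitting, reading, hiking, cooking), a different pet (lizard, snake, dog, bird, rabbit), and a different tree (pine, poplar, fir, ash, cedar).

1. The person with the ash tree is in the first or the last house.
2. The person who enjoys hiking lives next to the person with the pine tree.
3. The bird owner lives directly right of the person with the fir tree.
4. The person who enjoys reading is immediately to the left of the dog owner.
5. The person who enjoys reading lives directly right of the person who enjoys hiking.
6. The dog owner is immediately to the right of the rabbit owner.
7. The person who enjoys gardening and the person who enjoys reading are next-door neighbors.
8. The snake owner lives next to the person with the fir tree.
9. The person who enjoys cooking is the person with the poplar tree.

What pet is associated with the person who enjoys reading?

rabbit

The person with the ash tree is narrowed to house 1 or 5; consider each.
Placing it in house 1 leads to a contradiction, so it's in house 5.
The person who enjoys hiking is narrowed to house 1 or 2 or 3; consider each.
Placing it in house 1 and house 2 leads to a contradiction, so it's in house 3.
Clue 5: the person who enjoys reading is in house 4.
From clue 4, the dog owner must be in house 5.
By clue 6, the rabbit owner is in house 4.
House 5 hobby: only gardening fits.
That leaves cedar as the tree for house 3.
The only tree still possible for house 4 is pine.
The person who enjoys cooking is narrowed to house 1 or 2; consider each.
Placing it in house 2 leads to a contradiction, so it's in house 1.
From clue 9, the person with the poplar tree must be in house 1.
House 2's hobby must be knitting (nothing else left).
The only tree still possible for house 2 is fir.
Clue 3: the bird owner is in house 3.
The only pet still possible for house 2 is lizard.
So house 1 gets snake for pet.
So: house 1 = cooking/snake/poplar, house 2 = knitting/lizard/fir, house 3 = hiking/bird/cedar, house 4 = reading/rabbit/pine, house 5 = gardening/dog/ash.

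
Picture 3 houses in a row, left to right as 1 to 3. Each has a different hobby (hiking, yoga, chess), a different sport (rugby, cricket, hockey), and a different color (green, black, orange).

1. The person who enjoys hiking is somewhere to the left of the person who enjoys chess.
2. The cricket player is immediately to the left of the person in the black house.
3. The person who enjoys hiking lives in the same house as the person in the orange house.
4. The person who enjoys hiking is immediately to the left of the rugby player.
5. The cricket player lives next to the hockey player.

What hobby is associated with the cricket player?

The person who enjoys chess is narrowed to house 2 or 3; consider each.
Placing it in house 2 leads to a contradiction, so it's in house 3.
The person who enjoys hiking is narrowed to house 1 or 2; consider each.
Placing it in house 1 leads to a contradiction, so it's in house 2.
From clue 3, the person in the orange house must be in house 2.
By clue 4, the rugby player is in house 3.
House 1's hobby must be yoga (nothing else left).
So house 1 gets green for color.
So house 3 gets black for color.
By clue 2, the cricket player is in house 2.
From clue 5, the hockey player must be in house 1.
So: house 1 = yoga/hockey/green, house 2 = hiking/cricket/orange, house 3 = chess/rugby/black.

hiking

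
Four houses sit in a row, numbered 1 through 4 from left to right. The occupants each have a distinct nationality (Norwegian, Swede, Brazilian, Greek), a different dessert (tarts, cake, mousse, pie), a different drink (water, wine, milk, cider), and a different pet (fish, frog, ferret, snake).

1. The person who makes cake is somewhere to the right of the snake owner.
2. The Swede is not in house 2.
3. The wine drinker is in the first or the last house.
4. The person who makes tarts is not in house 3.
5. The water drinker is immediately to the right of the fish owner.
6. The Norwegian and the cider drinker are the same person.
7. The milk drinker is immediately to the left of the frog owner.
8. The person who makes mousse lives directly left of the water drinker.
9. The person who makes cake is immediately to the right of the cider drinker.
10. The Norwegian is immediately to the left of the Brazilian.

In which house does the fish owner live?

The wine drinker is narrowed to house 1 or 4; consider each.
Placing it in house 1 leads to a contradiction, so it's in house 4.
The person who makes mousse is narrowed to house 1 or 2; consider each.
Placing it in house 2 leads to a contradiction, so it's in house 1.
From clue 8, the water drinker must be in house 2.
By clue 5, the fish owner is in house 1.
House 3's dessert must be pie (nothing else left).
The person who makes cake is in house 4 (clue 1).
From clue 9, the cider drinker must be in house 3.
That leaves tarts as the dessert for house 2.
The only drink still possible for house 1 is milk.
By clue 6, the Norwegian is in house 3.
The frog owner is in house 2 (clue 7).
Clue 10 places the Brazilian in house 4.
So house 2 gets Greek for nationality.
House 3's pet must be snake (nothing else left).
House 4's pet must be ferret (nothing else left).
That leaves Swede as the nationality for house 1.
So: house 1 = Swede/mousse/milk/fish, house 2 = Greek/tarts/water/frog, house 3 = Norwegian/pie/cider/snake, house 4 = Brazilian/cake/wine/ferret.

1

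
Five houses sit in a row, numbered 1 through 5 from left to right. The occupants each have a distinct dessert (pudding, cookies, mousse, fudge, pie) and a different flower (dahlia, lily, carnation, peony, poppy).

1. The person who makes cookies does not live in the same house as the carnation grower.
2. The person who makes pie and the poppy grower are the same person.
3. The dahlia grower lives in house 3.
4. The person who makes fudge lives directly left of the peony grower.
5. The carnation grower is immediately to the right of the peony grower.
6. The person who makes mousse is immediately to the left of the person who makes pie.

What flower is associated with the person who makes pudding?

Clue 3: the dahlia grower is in house 3.
Clue 5: the carnation grower is in house 5.
Clue 5 places the peony grower in house 4.
That leaves lily as the flower for house 1.
That leaves poppy as the flower for house 2.
The person who makes pie is in house 2 (clue 2).
Clue 4 places the person who makes fudge in house 3.
From clue 6, the person who makes mousse must be in house 1.
House 5 dessert: only pudding fits.
That leaves cookies as the dessert for house 4.
So: house 1 = mousse/lily, house 2 = pie/poppy, house 3 = fudge/dahlia, house 4 = cookies/peony, house 5 = pudding/carnation.

carnation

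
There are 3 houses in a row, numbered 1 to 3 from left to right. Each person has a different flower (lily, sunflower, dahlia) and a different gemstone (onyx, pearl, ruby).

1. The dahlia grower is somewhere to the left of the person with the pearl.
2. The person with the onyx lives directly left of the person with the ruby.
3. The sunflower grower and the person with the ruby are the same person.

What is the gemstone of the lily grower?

So house 1 gets onyx for gemstone.
The person with the ruby is in house 2 (clue 2).
The sunflower grower is in house 2 (clue 3).
That leaves dahlia as the flower for house 1.
House 3's flower must be lily (nothing else left).
House 3's gemstone must be pearl (nothing else left).
So: house 1 = dahlia/onyx, house 2 = sunflower/ruby, house 3 = lily/pearl.

pearl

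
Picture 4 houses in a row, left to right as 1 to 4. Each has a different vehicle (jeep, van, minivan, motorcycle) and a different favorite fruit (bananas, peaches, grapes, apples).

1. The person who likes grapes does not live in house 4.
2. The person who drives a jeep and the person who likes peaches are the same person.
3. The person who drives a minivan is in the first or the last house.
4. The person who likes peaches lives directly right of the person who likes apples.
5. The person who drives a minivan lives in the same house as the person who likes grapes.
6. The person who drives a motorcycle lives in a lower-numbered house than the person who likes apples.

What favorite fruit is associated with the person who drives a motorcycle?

bananas

Clue 5: the person who drives a minivan is in house 1.
Clue 5: the person who likes grapes is in house 1.
The only vehicle still possible for house 2 is motorcycle.
Clue 6: the person who likes apples is in house 3.
The only favorite fruit still possible for house 2 is bananas.
House 4 favorite fruit: only peaches fits.
Clue 2 places the person who drives a jeep in house 4.
That leaves van as the vehicle for house 3.
So: house 1 = minivan/grapes, house 2 = motorcycle/bananas, house 3 = van/apples, house 4 = jeep/peaches.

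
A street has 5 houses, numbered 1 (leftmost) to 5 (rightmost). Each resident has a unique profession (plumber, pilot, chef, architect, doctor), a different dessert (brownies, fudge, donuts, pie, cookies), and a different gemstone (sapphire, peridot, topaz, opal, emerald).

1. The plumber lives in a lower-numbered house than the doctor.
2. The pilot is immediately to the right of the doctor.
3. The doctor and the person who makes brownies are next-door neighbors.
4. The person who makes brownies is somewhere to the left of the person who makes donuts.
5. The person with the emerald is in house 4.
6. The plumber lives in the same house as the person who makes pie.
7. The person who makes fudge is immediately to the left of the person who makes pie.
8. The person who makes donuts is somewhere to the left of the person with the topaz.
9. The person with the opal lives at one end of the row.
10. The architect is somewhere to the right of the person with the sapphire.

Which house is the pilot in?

From clue 5, the person with the emerald must be in house 4.
House 5 dessert: only cookies fits.
That leaves chef as the profession for house 1.
That leaves donuts as the dessert for house 4.
Clue 8: the person with the topaz is in house 5.
That leaves fudge as the dessert for house 1.
So house 1 gets opal for gemstone.
Clue 7 places the person who makes pie in house 2.
So house 2 gets plumber for profession.
The only dessert still possible for house 3 is brownies.
The doctor is in house 4 (clue 3).
House 3's profession must be architect (nothing else left).
The only profession still possible for house 5 is pilot.
From clue 10, the person with the sapphire must be in house 2.
House 3's gemstone must be peridot (nothing else left).
So: house 1 = chef/fudge/opal, house 2 = plumber/pie/sapphire, house 3 = architect/brownies/peridot, house 4 = doctor/donuts/emerald, house 5 = pilot/cookies/topaz.

5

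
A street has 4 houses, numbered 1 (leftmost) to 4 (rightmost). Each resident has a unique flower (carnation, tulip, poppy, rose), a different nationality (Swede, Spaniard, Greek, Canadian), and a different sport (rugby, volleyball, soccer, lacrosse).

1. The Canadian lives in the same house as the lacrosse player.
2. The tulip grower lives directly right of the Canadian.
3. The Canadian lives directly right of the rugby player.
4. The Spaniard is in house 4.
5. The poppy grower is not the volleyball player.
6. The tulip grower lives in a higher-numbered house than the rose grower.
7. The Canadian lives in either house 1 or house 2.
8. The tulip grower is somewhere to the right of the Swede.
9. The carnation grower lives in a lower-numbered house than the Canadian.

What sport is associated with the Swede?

Clue 4 places the Spaniard in house 4.
Clue 7 places the Canadian in house 2.
By clue 9, the carnation grower is in house 1.
From clue 1, the lacrosse player must be in house 2.
Clue 2: the tulip grower is in house 3.
Clue 3: the rugby player is in house 1.
The rose grower is in house 2 (clue 6).
Clue 8 places the Swede in house 1.
House 4 flower: only poppy fits.
So house 3 gets Greek for nationality.
Clue 5 places the volleyball player in house 3.
House 4's sport must be soccer (nothing else left).
So: house 1 = carnation/Swede/rugby, house 2 = rose/Canadian/lacrosse, house 3 = tulip/Greek/volleyball, house 4 = poppy/Spaniard/soccer.

rugby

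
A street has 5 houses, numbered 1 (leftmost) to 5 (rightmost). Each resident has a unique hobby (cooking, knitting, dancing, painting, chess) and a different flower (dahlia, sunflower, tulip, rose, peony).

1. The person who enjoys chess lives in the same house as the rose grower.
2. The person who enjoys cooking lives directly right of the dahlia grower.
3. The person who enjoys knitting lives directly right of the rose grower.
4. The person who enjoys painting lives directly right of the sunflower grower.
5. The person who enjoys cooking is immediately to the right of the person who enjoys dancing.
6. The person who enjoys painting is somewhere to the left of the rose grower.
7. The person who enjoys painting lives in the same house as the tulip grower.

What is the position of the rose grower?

House 5's flower must be peony (nothing else left).
That leaves dancing as the hobby for house 1.
By clue 5, the person who enjoys cooking is in house 2.
So house 3 gets painting for hobby.
House 4 hobby: only chess fits.
So house 5 gets knitting for hobby.
By clue 1, the rose grower is in house 4.
The dahlia grower is in house 1 (clue 2).
The sunflower grower is in house 2 (clue 4).
Clue 7: the tulip grower is in house 3.
So: house 1 = dancing/dahlia, house 2 = cooking/sunflower, house 3 = painting/tulip, house 4 = chess/rose, house 5 = knitting/peony.

4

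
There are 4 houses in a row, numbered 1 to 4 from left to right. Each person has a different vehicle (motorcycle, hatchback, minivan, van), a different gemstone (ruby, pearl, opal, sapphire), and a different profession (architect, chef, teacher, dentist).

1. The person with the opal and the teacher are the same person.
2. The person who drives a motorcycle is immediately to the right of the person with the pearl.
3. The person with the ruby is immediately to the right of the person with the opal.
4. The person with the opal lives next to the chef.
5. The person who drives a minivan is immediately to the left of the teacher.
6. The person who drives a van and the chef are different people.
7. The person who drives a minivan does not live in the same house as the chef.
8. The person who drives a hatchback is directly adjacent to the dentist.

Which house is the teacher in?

The person who drives a minivan is narrowed to house 1 or 2; consider each.
Placing it in house 2 leads to a contradiction, so it's in house 1.
From clue 5, the teacher must be in house 2.
From clue 1, the person with the opal must be in house 2.
Clue 3 places the person with the ruby in house 3.
Clue 4 places the chef in house 3.
That leaves sapphire as the gemstone for house 4.
Clue 2 places the person who drives a motorcycle in house 2.
That leaves hatchback as the vehicle for house 3.
House 4 vehicle: only van fits.
The only gemstone still possible for house 1 is pearl.
The dentist is in house 4 (clue 8).
House 1's profession must be architect (nothing else left).
So: house 1 = minivan/pearl/architect, house 2 = motorcycle/opal/teacher, house 3 = hatchback/ruby/chef, house 4 = van/sapphire/dentist.

2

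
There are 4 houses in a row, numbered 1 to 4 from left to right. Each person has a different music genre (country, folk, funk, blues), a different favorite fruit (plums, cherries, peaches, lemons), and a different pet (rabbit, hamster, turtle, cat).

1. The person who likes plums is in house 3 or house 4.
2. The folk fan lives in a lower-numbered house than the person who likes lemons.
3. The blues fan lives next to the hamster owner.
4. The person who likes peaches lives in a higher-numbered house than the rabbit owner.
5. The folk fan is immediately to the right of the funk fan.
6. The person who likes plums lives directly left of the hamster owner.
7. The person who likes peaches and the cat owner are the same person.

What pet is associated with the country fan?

hamster

The person who likes plums is in house 3 (clue 6).
Clue 6 places the hamster owner in house 4.
House 1's favorite fruit must be cherries (nothing else left).
From clue 2, the person who likes lemons must be in house 4.
From clue 3, the blues fan must be in house 3.
From clue 7, the person who likes peaches must be in house 2.
By clue 7, the cat owner is in house 2.
The only music genre still possible for house 4 is country.
The rabbit owner is in house 1 (clue 4).
From clue 5, the funk fan must be in house 1.
House 2 music genre: only folk fits.
House 3's pet must be turtle (nothing else left).
So: house 1 = funk/cherries/rabbit, house 2 = folk/peaches/cat, house 3 = blues/plums/turtle, house 4 = country/lemons/hamster.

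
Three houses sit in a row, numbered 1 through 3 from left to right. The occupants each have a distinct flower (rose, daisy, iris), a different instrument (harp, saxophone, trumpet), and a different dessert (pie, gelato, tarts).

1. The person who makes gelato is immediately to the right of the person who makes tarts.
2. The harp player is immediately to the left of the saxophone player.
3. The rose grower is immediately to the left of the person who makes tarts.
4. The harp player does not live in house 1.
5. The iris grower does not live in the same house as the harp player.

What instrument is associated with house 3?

saxophone

By clue 3, the rose grower is in house 1.
The person who makes tarts is in house 2 (clue 3).
From clue 4, the harp player must be in house 2.
House 2's flower must be daisy (nothing else left).
The only flower still possible for house 3 is iris.
So house 1 gets trumpet for instrument.
House 3 instrument: only saxophone fits.
So house 1 gets pie for dessert.
So house 3 gets gelato for dessert.
So: house 1 = rose/trumpet/pie, house 2 = daisy/harp/tarts, house 3 = iris/saxophone/gelato.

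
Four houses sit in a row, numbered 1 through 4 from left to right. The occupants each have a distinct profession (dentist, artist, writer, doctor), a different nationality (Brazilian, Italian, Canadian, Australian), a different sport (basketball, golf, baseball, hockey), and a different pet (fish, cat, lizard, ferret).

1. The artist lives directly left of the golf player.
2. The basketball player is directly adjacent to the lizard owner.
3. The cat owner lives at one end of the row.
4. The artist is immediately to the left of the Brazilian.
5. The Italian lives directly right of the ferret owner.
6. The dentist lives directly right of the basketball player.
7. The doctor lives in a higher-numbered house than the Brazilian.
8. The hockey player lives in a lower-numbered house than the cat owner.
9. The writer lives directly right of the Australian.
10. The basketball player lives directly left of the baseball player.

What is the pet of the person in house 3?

ferret

Clue 8: the cat owner is in house 4.
House 1 profession: only artist fits.
Clue 1 places the golf player in house 2.
From clue 4, the Brazilian must be in house 2.
House 4 sport: only baseball fits.
The lizard owner is in house 2 (clue 2).
Clue 10 places the basketball player in house 3.
The only profession still possible for house 3 is doctor.
House 1's sport must be hockey (nothing else left).
House 1's pet must be fish (nothing else left).
That leaves ferret as the pet for house 3.
Clue 5: the Italian is in house 4.
By clue 6, the dentist is in house 4.
The only profession still possible for house 2 is writer.
Clue 9: the Australian is in house 1.
House 3 nationality: only Canadian fits.
So: house 1 = artist/Australian/hockey/fish, house 2 = writer/Brazilian/golf/lizard, house 3 = doctor/Canadian/basketball/ferret, house 4 = dentist/Italian/baseball/cat.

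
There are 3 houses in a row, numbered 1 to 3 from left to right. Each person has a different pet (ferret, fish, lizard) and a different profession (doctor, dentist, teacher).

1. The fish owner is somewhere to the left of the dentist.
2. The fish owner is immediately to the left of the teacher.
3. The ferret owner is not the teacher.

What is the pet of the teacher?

lizard

So house 1 gets doctor for profession.
The fish owner is narrowed to house 1 or 2; consider each.
Placing it in house 2 leads to a contradiction, so it's in house 1.
By clue 2, the teacher is in house 2.
So house 2 gets lizard for pet.
House 3's pet must be ferret (nothing else left).
House 3 profession: only dentist fits.
So: house 1 = fish/doctor, house 2 = lizard/teacher, house 3 = ferret/dentist.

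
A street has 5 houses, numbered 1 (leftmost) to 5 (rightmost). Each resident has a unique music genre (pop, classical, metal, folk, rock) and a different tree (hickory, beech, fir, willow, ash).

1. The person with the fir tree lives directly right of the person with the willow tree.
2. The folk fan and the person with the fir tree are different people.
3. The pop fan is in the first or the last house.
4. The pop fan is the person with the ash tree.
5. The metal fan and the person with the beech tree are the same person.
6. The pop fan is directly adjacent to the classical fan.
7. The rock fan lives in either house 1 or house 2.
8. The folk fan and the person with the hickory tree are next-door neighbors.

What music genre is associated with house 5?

The classical fan is narrowed to house 2 or 4; consider each.
Placing it in house 2 leads to a contradiction, so it's in house 4.
The pop fan is in house 5 (clue 6).
The person with the ash tree is in house 5 (clue 4).
The rock fan is narrowed to house 1 or 2; consider each.
Placing it in house 1 leads to a contradiction, so it's in house 2.
The folk fan is narrowed to house 1 or 3; consider each.
Placing it in house 1 leads to a contradiction, so it's in house 3.
That leaves metal as the music genre for house 1.
From clue 5, the person with the beech tree must be in house 1.
That leaves willow as the tree for house 3.
The person with the fir tree is in house 4 (clue 1).
House 2 tree: only hickory fits.
So: house 1 = metal/beech, house 2 = rock/hickory, house 3 = folk/willow, house 4 = classical/fir, house 5 = pop/ash.

pop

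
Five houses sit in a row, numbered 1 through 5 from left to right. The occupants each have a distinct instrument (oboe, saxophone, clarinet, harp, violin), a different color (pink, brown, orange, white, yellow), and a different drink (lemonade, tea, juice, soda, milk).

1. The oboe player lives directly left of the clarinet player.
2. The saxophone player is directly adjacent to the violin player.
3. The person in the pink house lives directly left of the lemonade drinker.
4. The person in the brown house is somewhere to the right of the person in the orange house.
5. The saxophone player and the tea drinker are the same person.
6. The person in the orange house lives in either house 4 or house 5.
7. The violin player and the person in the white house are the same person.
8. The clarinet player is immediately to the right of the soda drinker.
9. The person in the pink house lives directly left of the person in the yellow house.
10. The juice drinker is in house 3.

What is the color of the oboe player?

pink

From clue 6, the person in the orange house must be in house 4.
Clue 10 places the juice drinker in house 3.
By clue 4, the person in the brown house is in house 5.
Clue 9: the person in the pink house is in house 1.
The person in the yellow house is in house 2 (clue 9).
House 3 color: only white fits.
Clue 3 places the lemonade drinker in house 2.
From clue 7, the violin player must be in house 3.
House 5 drink: only milk fits.
By clue 5, the saxophone player is in house 4.
By clue 5, the tea drinker is in house 4.
So house 1 gets soda for drink.
The clarinet player is in house 2 (clue 1).
House 1 instrument: only oboe fits.
That leaves harp as the instrument for house 5.
So: house 1 = oboe/pink/soda, house 2 = clarinet/yellow/lemonade, house 3 = violin/white/juice, house 4 = saxophone/orange/tea, house 5 = harp/brown/milk.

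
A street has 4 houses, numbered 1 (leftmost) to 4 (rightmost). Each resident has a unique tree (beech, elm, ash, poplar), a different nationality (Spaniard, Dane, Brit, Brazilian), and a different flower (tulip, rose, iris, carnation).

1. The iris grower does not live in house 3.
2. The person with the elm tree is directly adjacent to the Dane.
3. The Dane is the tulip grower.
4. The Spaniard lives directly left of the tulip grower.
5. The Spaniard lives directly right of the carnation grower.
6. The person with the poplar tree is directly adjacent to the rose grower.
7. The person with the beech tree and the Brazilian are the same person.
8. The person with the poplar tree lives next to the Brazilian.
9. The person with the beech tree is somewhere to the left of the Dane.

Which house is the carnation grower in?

2

The Dane is narrowed to house 3 or 4; consider each.
Placing it in house 3 leads to a contradiction, so it's in house 4.
By clue 2, the person with the elm tree is in house 3.
From clue 3, the tulip grower must be in house 4.
By clue 4, the Spaniard is in house 3.
Clue 5: the carnation grower is in house 2.
House 3 flower: only rose fits.
Clue 8: the person with the poplar tree is in house 2.
The Brazilian is in house 1 (clue 8).
So house 4 gets ash for tree.
That leaves Brit as the nationality for house 2.
That leaves iris as the flower for house 1.
House 1's tree must be beech (nothing else left).
So: house 1 = beech/Brazilian/iris, house 2 = poplar/Brit/carnation, house 3 = elm/Spaniard/rose, house 4 = ash/Dane/tulip.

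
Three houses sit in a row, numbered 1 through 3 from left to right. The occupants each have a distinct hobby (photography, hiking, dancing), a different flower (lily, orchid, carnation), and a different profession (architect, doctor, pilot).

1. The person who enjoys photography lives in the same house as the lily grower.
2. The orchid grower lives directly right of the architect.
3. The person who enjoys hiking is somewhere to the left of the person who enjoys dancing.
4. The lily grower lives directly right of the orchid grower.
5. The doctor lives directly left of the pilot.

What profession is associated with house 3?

pilot

From clue 4, the lily grower must be in house 3.
By clue 4, the orchid grower is in house 2.
So house 1 gets carnation for flower.
House 3 profession: only pilot fits.
The person who enjoys photography is in house 3 (clue 1).
The architect is in house 1 (clue 2).
From clue 5, the doctor must be in house 2.
House 1's hobby must be hiking (nothing else left).
That leaves dancing as the hobby for house 2.
So: house 1 = hiking/carnation/architect, house 2 = dancing/orchid/doctor, house 3 = photography/lily/pilot.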